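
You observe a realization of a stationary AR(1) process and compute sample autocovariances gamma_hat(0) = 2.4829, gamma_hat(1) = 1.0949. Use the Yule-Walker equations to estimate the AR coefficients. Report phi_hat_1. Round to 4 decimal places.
\hat\phi_{1} = 0.4410

The Yule-Walker equations for an AR(p) process read, in matrix form,
  Gamma_p phi = r_p,   with   (Gamma_p)_{ij} = gamma(|i - j|),
                       (r_p)_i = gamma(i),   i,j = 1..p.
Substitute the sample gammas (Toeplitz matrix and right-hand side of size 1):
  Gamma_p = [[2.4829]]
  r_p     = [1.0949]
With p = 1 this is the single equation gamma(0) phi_1 = gamma(1):
  phi_hat_1 = gamma(1) / gamma(0) = 1.0949 / 2.4829 = 0.4410.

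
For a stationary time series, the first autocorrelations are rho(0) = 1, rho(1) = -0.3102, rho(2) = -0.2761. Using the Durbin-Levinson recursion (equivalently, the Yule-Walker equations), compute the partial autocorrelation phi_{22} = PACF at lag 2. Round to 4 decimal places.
\phi_{22} = -0.4120

The PACF at lag k is phi_{kk}, the last component of the solution
to the Yule-Walker system G_k phi = r_k where
  (G_k)_{ij} = rho(|i - j|), (r_k)_i = rho(i), i,j = 1..k.
Equivalently, Durbin-Levinson gives phi_{kk} iteratively:
  phi_{11} = rho(1)
  phi_{kk} = [rho(k) - sum_{j=1..k-1} phi_{k-1,j} rho(k-j)]
            / [1 - sum_{j=1..k-1} phi_{k-1,j} rho(j)],
  phi_{k,j} = phi_{k-1,j} - phi_{kk} phi_{k-1,k-j},  j = 1..k-1.
Step k = 1:
  phi_11 = rho(1) = -0.3102.
Step k = 2:
  phi_22 = [rho(2) - phi_11 rho(1)] / [1 - phi_11 rho(1)] = [-0.2761 - (-0.3102)(-0.3102)] / [1 - (-0.3102)(-0.3102)]
         = -0.37232404 / 0.90377596 = -0.412.
Therefore phi_{22} = -0.4120.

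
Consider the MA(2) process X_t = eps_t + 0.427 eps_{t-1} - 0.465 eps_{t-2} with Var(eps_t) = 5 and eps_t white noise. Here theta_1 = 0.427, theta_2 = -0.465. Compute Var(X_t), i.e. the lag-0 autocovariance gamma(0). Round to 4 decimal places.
\gamma(0) = 6.9928

For an MA(q) process X_t = eps_t + sum_i theta_i eps_{t-i} with
Var(eps_t) = sigma^2, the variance is
  gamma(0) = sigma^2 * (1 + sum_i theta_i^2).
  sum_i theta_i^2 = (0.427)^2 + (-0.465)^2 = 0.182329 + 0.216225 = 0.398554.
  gamma(0) = 5 * (1 + 0.398554) = 5 * 1.398554 = 6.99277, which rounds to 6.9928.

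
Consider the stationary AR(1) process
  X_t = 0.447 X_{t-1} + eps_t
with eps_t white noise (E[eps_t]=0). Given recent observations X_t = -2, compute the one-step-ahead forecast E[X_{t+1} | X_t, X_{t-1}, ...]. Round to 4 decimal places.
E[X_{t+1} \mid \mathcal F_t] = -0.8940

For an AR(p) model X_t = c + sum_i phi_i X_{t-i} + eps_t, the
one-step-ahead conditional mean is
  E[X_{t+1} | X_t, ...] = c + sum_i phi_i X_{t+1-i}.
Substitute known values:
  E[X_{t+1} | ...] = (0.447) * (-2)
                   = -0.8940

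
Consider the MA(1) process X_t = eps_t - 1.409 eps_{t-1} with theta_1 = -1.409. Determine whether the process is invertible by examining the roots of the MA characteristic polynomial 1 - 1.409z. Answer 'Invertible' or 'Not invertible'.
\text{Not invertible}

The MA(q) characteristic polynomial is P(z) = 1 - 1.409z.
Invertibility requires all roots to lie outside the unit circle, i.e. |z| > 1 for every root.
This is linear in z: 1 + (-1.409) z = 0  =>  z = -1/(-1.409) = 0.709723,  |z| = 0.709723.
Moduli of all roots: 0.7097.
All moduli strictly greater than 1? No.
Verdict: Not invertible.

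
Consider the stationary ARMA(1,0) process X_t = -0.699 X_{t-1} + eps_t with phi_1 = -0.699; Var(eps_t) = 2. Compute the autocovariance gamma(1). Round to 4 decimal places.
\gamma(1) = -2.7337

Multiply the model equation by X_{t-k} and take expectations. With theta_0 = psi_0 = 1 and psi_j the MA(infinity) weights, this gives
  gamma(k) - sum_i phi_i gamma(k-i) = c_k,
  c_k = sigma^2 * sum_{j=k..q} theta_j psi_{j-k}   (c_k = 0 for k > q),
using gamma(-m) = gamma(m).
Pure AR (q = 0): c_0 = sigma^2 = 2, c_k = 0 for k >= 1.
Equations for k = 0 and k = 1 (AR order 1):
  gamma(0) = phi_1 gamma(1) + c_0
  gamma(1) = phi_1 gamma(0) + c_1
Substituting the second into the first: gamma(0) (1 - phi_1^2) = c_0 + phi_1 c_1, so
  gamma(0) = c_0 / (1 - phi_1^2) = 2 / (1 - (-0.699)^2) = 2 / 0.511399 = 3.910841.
  gamma(1) = phi_1 gamma(0) = (-0.699)(3.910841) = -2.733678.
Therefore gamma(1) = -2.7337 (to 4 decimal places).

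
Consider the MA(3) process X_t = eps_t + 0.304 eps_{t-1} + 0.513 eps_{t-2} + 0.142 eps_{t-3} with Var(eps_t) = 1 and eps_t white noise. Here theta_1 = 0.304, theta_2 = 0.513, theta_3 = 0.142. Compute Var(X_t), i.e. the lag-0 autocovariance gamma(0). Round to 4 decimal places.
\gamma(0) = 1.3757

For an MA(q) process X_t = eps_t + sum_i theta_i eps_{t-i} with
Var(eps_t) = sigma^2, the variance is
  gamma(0) = sigma^2 * (1 + sum_i theta_i^2).
  sum_i theta_i^2 = (0.304)^2 + (0.513)^2 + (0.142)^2 = 0.092416 + 0.263169 + 0.020164 = 0.375749.
  gamma(0) = 1 * (1 + 0.375749) = 1 * 1.375749 = 1.375749, which rounds to 1.3757.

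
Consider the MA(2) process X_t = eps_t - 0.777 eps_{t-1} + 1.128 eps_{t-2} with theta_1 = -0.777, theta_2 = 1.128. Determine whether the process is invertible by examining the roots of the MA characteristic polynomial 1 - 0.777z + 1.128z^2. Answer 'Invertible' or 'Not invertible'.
\text{Not invertible}

The MA(q) characteristic polynomial is P(z) = 1 - 0.777z + 1.128z^2.
Invertibility requires all roots to lie outside the unit circle, i.e. |z| > 1 for every root.
Set 1 + (-0.777) z + (1.128) z^2 = 0, i.e. a z^2 + b z + c = 0 with a = 1.128, b = -0.777, c = 1.
Discriminant D = b^2 - 4ac = (-0.777)^2 - 4*(1.128)*1 = 0.603729 - (4.512) = -3.908271.
D < 0, so the roots are the complex-conjugate pair z = (-b +/- i sqrt(-D)) / (2a) = 0.3444 +/- 0.8763i.
For a conjugate pair |z|^2 = z * conj(z) = (product of roots) = c/a = 1/(1.128) = 0.886525, so |z| = sqrt(0.886525) = 0.9416 for both roots.
Moduli of all roots: 0.9416, 0.9416.
All moduli strictly greater than 1? No.
Verdict: Not invertible.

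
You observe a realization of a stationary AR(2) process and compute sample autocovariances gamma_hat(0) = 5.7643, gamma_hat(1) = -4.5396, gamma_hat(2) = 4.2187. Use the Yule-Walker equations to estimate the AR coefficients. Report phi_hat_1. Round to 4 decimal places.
\hat\phi_{1} = -0.5560

The Yule-Walker equations for an AR(p) process read, in matrix form,
  Gamma_p phi = r_p,   with   (Gamma_p)_{ij} = gamma(|i - j|),
                       (r_p)_i = gamma(i),   i,j = 1..p.
Substitute the sample gammas (Toeplitz matrix and right-hand side of size 2):
  Gamma_p = [[5.7643, -4.5396], [-4.5396, 5.7643]]
  r_p     = [-4.5396, 4.2187]
Written out:
  5.7643 phi_1 - 4.5396 phi_2 = -4.5396
  -4.5396 phi_1 + 5.7643 phi_2 = 4.2187
Solve by Cramer's rule:
  det = gamma(0)^2 - gamma(1)^2 = (5.7643)^2 - (-4.5396)^2 = 33.22715449 - 20.60796816 = 12.61918633
  phi_hat_1 = [gamma(1) gamma(0) - gamma(1) gamma(2)] / det = [(-4.5396)(5.7643) - (-4.5396)(4.2187)] / 12.61918633 = -7.01640576 / 12.61918633 = -0.556
  phi_hat_2 = [gamma(0) gamma(2) - gamma(1)^2] / det = [(5.7643)(4.2187) - (-4.5396)^2] / 12.61918633 = 3.70988425 / 12.61918633 = 0.294
So phi_hat = [-0.5560, 0.2940].
Therefore phi_hat_1 = -0.5560.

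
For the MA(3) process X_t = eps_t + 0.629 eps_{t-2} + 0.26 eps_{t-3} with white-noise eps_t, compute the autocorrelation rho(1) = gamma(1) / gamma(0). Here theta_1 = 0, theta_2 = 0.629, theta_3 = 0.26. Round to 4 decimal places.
\rho(1) = 0.1118

For an MA(q) process with theta_0 = 1, the autocovariance is
  gamma(k) = sigma^2 * sum_{i=0..q-k} theta_i * theta_{i+k},
and rho(k) = gamma(k) / gamma(0). Sigma^2 cancels.
  numerator   = (1)*(0) + (0)*(0.629) + (0.629)*(0.26) = 0.16354.
  denominator = (1)^2 + (0)^2 + (0.629)^2 + (0.26)^2 = 1.463241.
  rho(1) = 0.16354 / 1.463241 = 0.1118.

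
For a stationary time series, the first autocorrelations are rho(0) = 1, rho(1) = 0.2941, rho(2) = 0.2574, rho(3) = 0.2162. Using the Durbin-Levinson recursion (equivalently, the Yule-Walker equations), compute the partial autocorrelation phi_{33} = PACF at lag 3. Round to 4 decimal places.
\phi_{33} = 0.1130

The PACF at lag k is phi_{kk}, the last component of the solution
to the Yule-Walker system G_k phi = r_k where
  (G_k)_{ij} = rho(|i - j|), (r_k)_i = rho(i), i,j = 1..k.
Equivalently, Durbin-Levinson gives phi_{kk} iteratively:
  phi_{11} = rho(1)
  phi_{kk} = [rho(k) - sum_{j=1..k-1} phi_{k-1,j} rho(k-j)]
            / [1 - sum_{j=1..k-1} phi_{k-1,j} rho(j)],
  phi_{k,j} = phi_{k-1,j} - phi_{kk} phi_{k-1,k-j},  j = 1..k-1.
Step k = 1:
  phi_11 = rho(1) = 0.2941.
Step k = 2:
  phi_22 = [rho(2) - phi_11 rho(1)] / [1 - phi_11 rho(1)] = [0.2574 - (0.2941)(0.2941)] / [1 - (0.2941)(0.2941)]
         = 0.17090519 / 0.91350519 = 0.187087.
  Update: phi_21 = phi_11 - phi_22 phi_11 = 0.2941 - (0.187087)(0.2941) = 0.239078.
Step k = 3:
  phi_33 = [rho(3) - phi_21 rho(2) - phi_22 rho(1)] / [1 - phi_21 rho(1) - phi_22 rho(2)]
    numerator   = 0.2162 - (0.239078)(0.2574) - (0.187087)(0.2941) = 0.09963905
    denominator = 1 - (0.239078)(0.2941) - (0.187087)(0.2574) = 0.881531
  phi_33 = 0.09963905 / 0.881531 = 0.113.
Therefore phi_{33} = 0.1130.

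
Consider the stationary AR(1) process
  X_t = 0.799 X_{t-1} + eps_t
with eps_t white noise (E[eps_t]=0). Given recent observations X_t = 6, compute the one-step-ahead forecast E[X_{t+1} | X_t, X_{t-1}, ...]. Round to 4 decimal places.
E[X_{t+1} \mid \mathcal F_t] = 4.7940

For an AR(p) model X_t = c + sum_i phi_i X_{t-i} + eps_t, the
one-step-ahead conditional mean is
  E[X_{t+1} | X_t, ...] = c + sum_i phi_i X_{t+1-i}.
Substitute known values:
  E[X_{t+1} | ...] = (0.799) * (6)
                   = 4.7940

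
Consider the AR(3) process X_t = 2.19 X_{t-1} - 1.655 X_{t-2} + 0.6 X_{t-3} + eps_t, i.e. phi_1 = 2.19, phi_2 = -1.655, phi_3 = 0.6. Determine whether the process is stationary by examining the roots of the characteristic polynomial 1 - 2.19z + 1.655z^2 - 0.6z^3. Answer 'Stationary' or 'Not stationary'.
\text{Not stationary}

The AR(p) characteristic polynomial is P(z) = 1 - 2.19z + 1.655z^2 - 0.6z^3.
Stationarity requires all roots to lie outside the unit circle, i.e. |z| > 1 for every root.
Degree 3: look for a simple real root z0 first, then factor out (1 - z/z0) and solve the remaining quadratic.
Testing z0 = 0.8: P(0.8) = 1 + (-2.19)(0.8) + (1.655)(0.8)^2 + (-0.6)(0.8)^3
  = 1 + (-1.752) + (1.0592) + (-0.3072) = 0.  So z_0 = 0.8 is a root, |z_0| = 0.8.
Divide out the factor (1 - 1.25 z) = (1 - z/z0) (since 1/z0 = 1.25):
  P(z) = (1 - 1.25 z)(1 + (-0.94) z + (0.48) z^2)
  [check: z-coef -0.94 - (1.25) = -2.19; z^2-coef 0.48 - (1.25)(-0.94) = 1.655; z^3-coef -(1.25)(0.48) = -0.6.]
Remaining roots from the quadratic factor 1 + (-0.94) z + (0.48) z^2:
  Set 1 + (-0.94) z + (0.48) z^2 = 0, i.e. a z^2 + b z + c = 0 with a = 0.48, b = -0.94, c = 1.
  Discriminant D = b^2 - 4ac = (-0.94)^2 - 4*(0.48)*1 = 0.8836 - (1.92) = -1.0364.
  D < 0, so the roots are the complex-conjugate pair z = (-b +/- i sqrt(-D)) / (2a) = 0.9792 +/- 1.0605i.
  For a conjugate pair |z|^2 = z * conj(z) = (product of roots) = c/a = 1/(0.48) = 2.083333, so |z| = sqrt(2.083333) = 1.4434 for both roots.
Moduli of all roots: 0.8000, 1.4434, 1.4434.
All moduli strictly greater than 1? No.
Verdict: Not stationary.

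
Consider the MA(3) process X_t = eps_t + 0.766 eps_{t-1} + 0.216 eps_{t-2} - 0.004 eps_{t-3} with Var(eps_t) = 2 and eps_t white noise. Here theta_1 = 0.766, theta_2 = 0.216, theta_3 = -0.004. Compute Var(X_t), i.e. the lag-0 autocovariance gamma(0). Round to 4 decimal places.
\gamma(0) = 3.2669

For an MA(q) process X_t = eps_t + sum_i theta_i eps_{t-i} with
Var(eps_t) = sigma^2, the variance is
  gamma(0) = sigma^2 * (1 + sum_i theta_i^2).
  sum_i theta_i^2 = (0.766)^2 + (0.216)^2 + (-0.004)^2 = 0.586756 + 0.046656 + 0.000016 = 0.633428.
  gamma(0) = 2 * (1 + 0.633428) = 2 * 1.633428 = 3.266856, which rounds to 3.2669.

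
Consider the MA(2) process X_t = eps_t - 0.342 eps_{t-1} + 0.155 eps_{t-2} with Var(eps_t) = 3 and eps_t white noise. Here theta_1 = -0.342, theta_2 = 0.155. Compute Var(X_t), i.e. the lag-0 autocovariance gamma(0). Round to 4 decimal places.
\gamma(0) = 3.4230

For an MA(q) process X_t = eps_t + sum_i theta_i eps_{t-i} with
Var(eps_t) = sigma^2, the variance is
  gamma(0) = sigma^2 * (1 + sum_i theta_i^2).
  sum_i theta_i^2 = (-0.342)^2 + (0.155)^2 = 0.116964 + 0.024025 = 0.140989.
  gamma(0) = 3 * (1 + 0.140989) = 3 * 1.140989 = 3.422967, which rounds to 3.4230.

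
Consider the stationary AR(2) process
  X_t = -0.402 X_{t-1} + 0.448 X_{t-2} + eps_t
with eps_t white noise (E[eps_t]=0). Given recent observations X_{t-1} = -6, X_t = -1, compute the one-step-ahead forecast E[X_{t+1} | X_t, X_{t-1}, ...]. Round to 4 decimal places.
E[X_{t+1} \mid \mathcal F_t] = -2.2860

For an AR(p) model X_t = c + sum_i phi_i X_{t-i} + eps_t, the
one-step-ahead conditional mean is
  E[X_{t+1} | X_t, ...] = c + sum_i phi_i X_{t+1-i}.
Substitute known values:
  E[X_{t+1} | ...] = (-0.402) * (-1) + (0.448) * (-6)
                   = -2.2860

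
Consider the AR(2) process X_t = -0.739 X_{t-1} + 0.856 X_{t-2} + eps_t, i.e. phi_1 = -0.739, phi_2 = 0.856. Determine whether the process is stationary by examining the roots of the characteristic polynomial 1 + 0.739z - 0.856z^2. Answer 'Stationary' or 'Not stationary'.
\text{Not stationary}

The AR(p) characteristic polynomial is P(z) = 1 + 0.739z - 0.856z^2.
Stationarity requires all roots to lie outside the unit circle, i.e. |z| > 1 for every root.
Set 1 + (0.739) z + (-0.856) z^2 = 0, i.e. a z^2 + b z + c = 0 with a = -0.856, b = 0.739, c = 1.
Discriminant D = b^2 - 4ac = (0.739)^2 - 4*(-0.856)*1 = 0.546121 - (-3.424) = 3.970121.
D >= 0, so the roots are real: z = (-b +/- sqrt(D)) / (2a) = (-0.739 +/- 1.992516) / (-1.712).
  z_1 = (-0.739 + 1.992516) / (-1.712) = -0.7322,   |z_1| = 0.7322.
  z_2 = (-0.739 - 1.992516) / (-1.712) = 1.5955,   |z_2| = 1.5955.
Moduli of all roots: 0.7322, 1.5955.
All moduli strictly greater than 1? No.
Verdict: Not stationary.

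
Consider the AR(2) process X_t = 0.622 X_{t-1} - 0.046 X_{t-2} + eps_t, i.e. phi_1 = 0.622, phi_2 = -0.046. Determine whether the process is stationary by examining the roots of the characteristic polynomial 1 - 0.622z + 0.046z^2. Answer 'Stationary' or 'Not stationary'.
\text{Stationary}

The AR(p) characteristic polynomial is P(z) = 1 - 0.622z + 0.046z^2.
Stationarity requires all roots to lie outside the unit circle, i.e. |z| > 1 for every root.
Set 1 + (-0.622) z + (0.046) z^2 = 0, i.e. a z^2 + b z + c = 0 with a = 0.046, b = -0.622, c = 1.
Discriminant D = b^2 - 4ac = (-0.622)^2 - 4*(0.046)*1 = 0.386884 - (0.184) = 0.202884.
D >= 0, so the roots are real: z = (-b +/- sqrt(D)) / (2a) = (0.622 +/- 0.450426) / (0.092).
  z_1 = (0.622 + 0.450426) / (0.092) = 11.6568,   |z_1| = 11.6568.
  z_2 = (0.622 - 0.450426) / (0.092) = 1.8649,   |z_2| = 1.8649.
Moduli of all roots: 11.6568, 1.8649.
All moduli strictly greater than 1? Yes.
Verdict: Stationary.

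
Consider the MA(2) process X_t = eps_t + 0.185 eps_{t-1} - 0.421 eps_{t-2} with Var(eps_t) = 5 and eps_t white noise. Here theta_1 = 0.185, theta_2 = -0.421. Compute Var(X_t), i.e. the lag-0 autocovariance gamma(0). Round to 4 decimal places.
\gamma(0) = 6.0573

For an MA(q) process X_t = eps_t + sum_i theta_i eps_{t-i} with
Var(eps_t) = sigma^2, the variance is
  gamma(0) = sigma^2 * (1 + sum_i theta_i^2).
  sum_i theta_i^2 = (0.185)^2 + (-0.421)^2 = 0.034225 + 0.177241 = 0.211466.
  gamma(0) = 5 * (1 + 0.211466) = 5 * 1.211466 = 6.05733, which rounds to 6.0573.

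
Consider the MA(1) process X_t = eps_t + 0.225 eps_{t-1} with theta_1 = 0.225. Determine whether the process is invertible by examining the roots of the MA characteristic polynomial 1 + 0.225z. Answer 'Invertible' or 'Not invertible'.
\text{Invertible}

The MA(q) characteristic polynomial is P(z) = 1 + 0.225z.
Invertibility requires all roots to lie outside the unit circle, i.e. |z| > 1 for every root.
This is linear in z: 1 + (0.225) z = 0  =>  z = -1/(0.225) = -4.444444,  |z| = 4.444444.
Moduli of all roots: 4.4444.
All moduli strictly greater than 1? Yes.
Verdict: Invertible.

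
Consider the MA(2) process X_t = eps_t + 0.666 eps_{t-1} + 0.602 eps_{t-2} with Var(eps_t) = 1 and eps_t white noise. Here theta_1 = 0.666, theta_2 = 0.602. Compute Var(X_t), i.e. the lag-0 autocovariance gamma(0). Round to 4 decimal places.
\gamma(0) = 1.8060

For an MA(q) process X_t = eps_t + sum_i theta_i eps_{t-i} with
Var(eps_t) = sigma^2, the variance is
  gamma(0) = sigma^2 * (1 + sum_i theta_i^2).
  sum_i theta_i^2 = (0.666)^2 + (0.602)^2 = 0.443556 + 0.362404 = 0.80596.
  gamma(0) = 1 * (1 + 0.80596) = 1 * 1.80596 = 1.80596, which rounds to 1.8060.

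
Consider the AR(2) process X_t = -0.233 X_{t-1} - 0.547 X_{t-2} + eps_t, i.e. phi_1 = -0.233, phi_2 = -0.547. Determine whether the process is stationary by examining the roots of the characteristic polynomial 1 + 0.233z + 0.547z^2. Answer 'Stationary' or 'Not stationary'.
\text{Stationary}

The AR(p) characteristic polynomial is P(z) = 1 + 0.233z + 0.547z^2.
Stationarity requires all roots to lie outside the unit circle, i.e. |z| > 1 for every root.
Set 1 + (0.233) z + (0.547) z^2 = 0, i.e. a z^2 + b z + c = 0 with a = 0.547, b = 0.233, c = 1.
Discriminant D = b^2 - 4ac = (0.233)^2 - 4*(0.547)*1 = 0.054289 - (2.188) = -2.133711.
D < 0, so the roots are the complex-conjugate pair z = (-b +/- i sqrt(-D)) / (2a) = -0.213 +/- 1.3352i.
For a conjugate pair |z|^2 = z * conj(z) = (product of roots) = c/a = 1/(0.547) = 1.828154, so |z| = sqrt(1.828154) = 1.3521 for both roots.
Moduli of all roots: 1.3521, 1.3521.
All moduli strictly greater than 1? Yes.
Verdict: Stationary.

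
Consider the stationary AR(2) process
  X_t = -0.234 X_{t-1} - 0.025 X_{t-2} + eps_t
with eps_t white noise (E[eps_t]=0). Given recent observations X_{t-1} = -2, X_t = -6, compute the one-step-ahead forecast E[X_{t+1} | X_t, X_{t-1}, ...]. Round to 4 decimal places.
E[X_{t+1} \mid \mathcal F_t] = 1.4540

For an AR(p) model X_t = c + sum_i phi_i X_{t-i} + eps_t, the
one-step-ahead conditional mean is
  E[X_{t+1} | X_t, ...] = c + sum_i phi_i X_{t+1-i}.
Substitute known values:
  E[X_{t+1} | ...] = (-0.234) * (-6) + (-0.025) * (-2)
                   = 1.4540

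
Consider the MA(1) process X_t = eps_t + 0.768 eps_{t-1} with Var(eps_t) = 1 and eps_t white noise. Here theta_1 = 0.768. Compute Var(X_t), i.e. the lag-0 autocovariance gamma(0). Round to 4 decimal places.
\gamma(0) = 1.5898

For an MA(q) process X_t = eps_t + sum_i theta_i eps_{t-i} with
Var(eps_t) = sigma^2, the variance is
  gamma(0) = sigma^2 * (1 + sum_i theta_i^2).
  sum_i theta_i^2 = (0.768)^2 = 0.589824.
  gamma(0) = 1 * (1 + 0.589824) = 1 * 1.589824 = 1.589824, which rounds to 1.5898.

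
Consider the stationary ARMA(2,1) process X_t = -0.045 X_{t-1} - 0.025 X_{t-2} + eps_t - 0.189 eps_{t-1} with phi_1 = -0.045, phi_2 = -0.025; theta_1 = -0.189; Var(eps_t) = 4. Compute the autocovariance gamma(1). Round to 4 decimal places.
\gamma(1) = -0.9228

Multiply the model equation by X_{t-k} and take expectations. With theta_0 = psi_0 = 1 and psi_j the MA(infinity) weights, this gives
  gamma(k) - sum_i phi_i gamma(k-i) = c_k,
  c_k = sigma^2 * sum_{j=k..q} theta_j psi_{j-k}   (c_k = 0 for k > q),
using gamma(-m) = gamma(m).
psi-weights needed (psi_j = theta_j + sum_i phi_i psi_{j-i}):
  psi_1 = theta_1 + phi_1 = -0.189 + (-0.045) = -0.234
Right-hand sides:
  c_0 = sigma^2 (1 + theta_1 psi_1) = 4 * (1 + (-0.189)(-0.234)) = 4 * 1.044226 = 4.176904
  c_1 = sigma^2 theta_1 = 4 * (-0.189) = -0.756
  c_2 = 0
Equations for k = 0, 1, 2 (AR order 2, c_2 = 0):
  (E0) gamma(0) = phi_1 gamma(1) + phi_2 gamma(2) + c_0
  (E1) gamma(1) = phi_1 gamma(0) + phi_2 gamma(1) + c_1
  (E2) gamma(2) = phi_1 gamma(1) + phi_2 gamma(0)
From (E1): gamma(1) = A gamma(0) + B with
  A = phi_1 / (1 - phi_2) = -0.045 / 1.025 = -0.043902,   B = c_1 / (1 - phi_2) = -0.756 / 1.025 = -0.737561.
Insert (E2) into (E0): gamma(0) (1 - phi_2^2) = phi_1 (1 + phi_2) gamma(1) + c_0.
  phi_1 (1 + phi_2) = (-0.045)(0.975) = -0.043875,   1 - phi_2^2 = 0.999375.
Replace gamma(1) by A gamma(0) + B and collect gamma(0):
  gamma(0) [0.999375 - (-0.043875)(-0.043902)] = (-0.043875)(-0.737561) + 4.176904
  gamma(0) * 0.997449 = 4.209264
  gamma(0) = 4.209264 / 0.997449 = 4.220031.
  gamma(1) = A gamma(0) + B = (-0.043902)(4.220031) + (-0.737561) = -0.922831.
Therefore gamma(1) = -0.9228 (to 4 decimal places).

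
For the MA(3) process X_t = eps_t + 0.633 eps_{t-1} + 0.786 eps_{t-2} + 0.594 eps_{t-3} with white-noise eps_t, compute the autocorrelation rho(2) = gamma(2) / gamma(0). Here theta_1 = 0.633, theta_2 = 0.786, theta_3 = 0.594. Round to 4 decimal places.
\rho(2) = 0.4900

For an MA(q) process with theta_0 = 1, the autocovariance is
  gamma(k) = sigma^2 * sum_{i=0..q-k} theta_i * theta_{i+k},
and rho(k) = gamma(k) / gamma(0). Sigma^2 cancels.
  numerator   = (1)*(0.786) + (0.633)*(0.594) = 1.162002.
  denominator = (1)^2 + (0.633)^2 + (0.786)^2 + (0.594)^2 = 2.371321.
  rho(2) = 1.162002 / 2.371321 = 0.4900.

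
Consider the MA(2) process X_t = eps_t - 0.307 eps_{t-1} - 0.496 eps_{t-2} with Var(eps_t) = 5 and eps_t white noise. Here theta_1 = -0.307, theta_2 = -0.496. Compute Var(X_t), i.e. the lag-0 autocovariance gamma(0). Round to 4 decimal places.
\gamma(0) = 6.7013

For an MA(q) process X_t = eps_t + sum_i theta_i eps_{t-i} with
Var(eps_t) = sigma^2, the variance is
  gamma(0) = sigma^2 * (1 + sum_i theta_i^2).
  sum_i theta_i^2 = (-0.307)^2 + (-0.496)^2 = 0.094249 + 0.246016 = 0.340265.
  gamma(0) = 5 * (1 + 0.340265) = 5 * 1.340265 = 6.701325, which rounds to 6.7013.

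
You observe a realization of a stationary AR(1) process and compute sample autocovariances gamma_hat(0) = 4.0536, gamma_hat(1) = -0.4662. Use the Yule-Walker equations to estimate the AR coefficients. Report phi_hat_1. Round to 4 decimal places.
\hat\phi_{1} = -0.1150

The Yule-Walker equations for an AR(p) process read, in matrix form,
  Gamma_p phi = r_p,   with   (Gamma_p)_{ij} = gamma(|i - j|),
                       (r_p)_i = gamma(i),   i,j = 1..p.
Substitute the sample gammas (Toeplitz matrix and right-hand side of size 1):
  Gamma_p = [[4.0536]]
  r_p     = [-0.4662]
With p = 1 this is the single equation gamma(0) phi_1 = gamma(1):
  phi_hat_1 = gamma(1) / gamma(0) = -0.4662 / 4.0536 = -0.1150.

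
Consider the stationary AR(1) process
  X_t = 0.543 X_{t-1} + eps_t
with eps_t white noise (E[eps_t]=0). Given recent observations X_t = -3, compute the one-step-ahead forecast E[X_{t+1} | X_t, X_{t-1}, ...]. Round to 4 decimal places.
E[X_{t+1} \mid \mathcal F_t] = -1.6290

For an AR(p) model X_t = c + sum_i phi_i X_{t-i} + eps_t, the
one-step-ahead conditional mean is
  E[X_{t+1} | X_t, ...] = c + sum_i phi_i X_{t+1-i}.
Substitute known values:
  E[X_{t+1} | ...] = (0.543) * (-3)
                   = -1.6290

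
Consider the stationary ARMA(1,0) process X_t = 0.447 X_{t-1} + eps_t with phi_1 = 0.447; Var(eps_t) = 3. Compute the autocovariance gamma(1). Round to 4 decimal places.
\gamma(1) = 1.6758

Multiply the model equation by X_{t-k} and take expectations. With theta_0 = psi_0 = 1 and psi_j the MA(infinity) weights, this gives
  gamma(k) - sum_i phi_i gamma(k-i) = c_k,
  c_k = sigma^2 * sum_{j=k..q} theta_j psi_{j-k}   (c_k = 0 for k > q),
using gamma(-m) = gamma(m).
Pure AR (q = 0): c_0 = sigma^2 = 3, c_k = 0 for k >= 1.
Equations for k = 0 and k = 1 (AR order 1):
  gamma(0) = phi_1 gamma(1) + c_0
  gamma(1) = phi_1 gamma(0) + c_1
Substituting the second into the first: gamma(0) (1 - phi_1^2) = c_0 + phi_1 c_1, so
  gamma(0) = c_0 / (1 - phi_1^2) = 3 / (1 - (0.447)^2) = 3 / 0.800191 = 3.749105.
  gamma(1) = phi_1 gamma(0) = (0.447)(3.749105) = 1.67585.
Therefore gamma(1) = 1.6758 (to 4 decimal places).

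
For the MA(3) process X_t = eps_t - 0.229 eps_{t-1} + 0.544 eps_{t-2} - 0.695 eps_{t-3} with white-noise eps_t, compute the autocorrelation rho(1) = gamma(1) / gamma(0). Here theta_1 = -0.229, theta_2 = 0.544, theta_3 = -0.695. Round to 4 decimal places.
\rho(1) = -0.3995

For an MA(q) process with theta_0 = 1, the autocovariance is
  gamma(k) = sigma^2 * sum_{i=0..q-k} theta_i * theta_{i+k},
and rho(k) = gamma(k) / gamma(0). Sigma^2 cancels.
  numerator   = (1)*(-0.229) + (-0.229)*(0.544) + (0.544)*(-0.695) = -0.731656.
  denominator = (1)^2 + (-0.229)^2 + (0.544)^2 + (-0.695)^2 = 1.831402.
  rho(1) = -0.731656 / 1.831402 = -0.3995.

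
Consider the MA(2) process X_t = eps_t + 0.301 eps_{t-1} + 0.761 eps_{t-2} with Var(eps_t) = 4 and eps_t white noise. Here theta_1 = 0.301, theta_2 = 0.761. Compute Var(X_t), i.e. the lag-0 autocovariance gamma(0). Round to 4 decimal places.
\gamma(0) = 6.6789

For an MA(q) process X_t = eps_t + sum_i theta_i eps_{t-i} with
Var(eps_t) = sigma^2, the variance is
  gamma(0) = sigma^2 * (1 + sum_i theta_i^2).
  sum_i theta_i^2 = (0.301)^2 + (0.761)^2 = 0.090601 + 0.579121 = 0.669722.
  gamma(0) = 4 * (1 + 0.669722) = 4 * 1.669722 = 6.678888, which rounds to 6.6789.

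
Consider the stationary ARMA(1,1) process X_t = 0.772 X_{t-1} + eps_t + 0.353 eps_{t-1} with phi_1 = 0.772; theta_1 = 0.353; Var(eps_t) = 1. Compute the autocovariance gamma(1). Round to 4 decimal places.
\gamma(1) = 3.5434

Multiply the model equation by X_{t-k} and take expectations. With theta_0 = psi_0 = 1 and psi_j the MA(infinity) weights, this gives
  gamma(k) - sum_i phi_i gamma(k-i) = c_k,
  c_k = sigma^2 * sum_{j=k..q} theta_j psi_{j-k}   (c_k = 0 for k > q),
using gamma(-m) = gamma(m).
psi-weights needed (psi_j = theta_j + sum_i phi_i psi_{j-i}):
  psi_1 = theta_1 + phi_1 = 0.353 + (0.772) = 1.125
Right-hand sides:
  c_0 = sigma^2 (1 + theta_1 psi_1) = 1 * (1 + (0.353)(1.125)) = 1 * 1.397125 = 1.397125
  c_1 = sigma^2 theta_1 = 1 * (0.353) = 0.353
  c_2 = 0
Equations for k = 0 and k = 1 (AR order 1):
  gamma(0) = phi_1 gamma(1) + c_0
  gamma(1) = phi_1 gamma(0) + c_1
Substituting the second into the first: gamma(0) (1 - phi_1^2) = c_0 + phi_1 c_1, so
  gamma(0) = (c_0 + phi_1 c_1) / (1 - phi_1^2) = (1.397125 + (0.772)(0.353)) / (1 - (0.772)^2) = 1.669641 / 0.404016 = 4.132611.
  gamma(1) = phi_1 gamma(0) + c_1 = (0.772)(4.132611) + (0.353) = 3.543376.
Therefore gamma(1) = 3.5434 (to 4 decimal places).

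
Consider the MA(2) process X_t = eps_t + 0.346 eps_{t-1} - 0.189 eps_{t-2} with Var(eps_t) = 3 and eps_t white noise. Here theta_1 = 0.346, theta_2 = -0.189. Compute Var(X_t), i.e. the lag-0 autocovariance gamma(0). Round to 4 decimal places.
\gamma(0) = 3.4663

For an MA(q) process X_t = eps_t + sum_i theta_i eps_{t-i} with
Var(eps_t) = sigma^2, the variance is
  gamma(0) = sigma^2 * (1 + sum_i theta_i^2).
  sum_i theta_i^2 = (0.346)^2 + (-0.189)^2 = 0.119716 + 0.035721 = 0.155437.
  gamma(0) = 3 * (1 + 0.155437) = 3 * 1.155437 = 3.466311, which rounds to 3.4663.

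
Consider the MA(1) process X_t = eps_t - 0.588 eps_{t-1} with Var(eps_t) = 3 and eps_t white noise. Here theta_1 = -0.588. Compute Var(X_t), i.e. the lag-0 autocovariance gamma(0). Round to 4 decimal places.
\gamma(0) = 4.0372

For an MA(q) process X_t = eps_t + sum_i theta_i eps_{t-i} with
Var(eps_t) = sigma^2, the variance is
  gamma(0) = sigma^2 * (1 + sum_i theta_i^2).
  sum_i theta_i^2 = (-0.588)^2 = 0.345744.
  gamma(0) = 3 * (1 + 0.345744) = 3 * 1.345744 = 4.037232, which rounds to 4.0372.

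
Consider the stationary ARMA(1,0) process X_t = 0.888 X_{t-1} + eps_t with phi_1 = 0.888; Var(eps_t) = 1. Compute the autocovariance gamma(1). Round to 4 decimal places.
\gamma(1) = 4.1995

Multiply the model equation by X_{t-k} and take expectations. With theta_0 = psi_0 = 1 and psi_j the MA(infinity) weights, this gives
  gamma(k) - sum_i phi_i gamma(k-i) = c_k,
  c_k = sigma^2 * sum_{j=k..q} theta_j psi_{j-k}   (c_k = 0 for k > q),
using gamma(-m) = gamma(m).
Pure AR (q = 0): c_0 = sigma^2 = 1, c_k = 0 for k >= 1.
Equations for k = 0 and k = 1 (AR order 1):
  gamma(0) = phi_1 gamma(1) + c_0
  gamma(1) = phi_1 gamma(0) + c_1
Substituting the second into the first: gamma(0) (1 - phi_1^2) = c_0 + phi_1 c_1, so
  gamma(0) = c_0 / (1 - phi_1^2) = 1 / (1 - (0.888)^2) = 1 / 0.211456 = 4.729116.
  gamma(1) = phi_1 gamma(0) = (0.888)(4.729116) = 4.199455.
Therefore gamma(1) = 4.1995 (to 4 decimal places).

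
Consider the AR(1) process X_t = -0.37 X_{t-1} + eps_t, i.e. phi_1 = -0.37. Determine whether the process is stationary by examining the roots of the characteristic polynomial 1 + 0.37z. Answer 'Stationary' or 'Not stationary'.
\text{Stationary}

The AR(p) characteristic polynomial is P(z) = 1 + 0.37z.
Stationarity requires all roots to lie outside the unit circle, i.e. |z| > 1 for every root.
This is linear in z: 1 + (0.37) z = 0  =>  z = -1/(0.37) = -2.702703,  |z| = 2.702703.
Moduli of all roots: 2.7027.
All moduli strictly greater than 1? Yes.
Verdict: Stationary.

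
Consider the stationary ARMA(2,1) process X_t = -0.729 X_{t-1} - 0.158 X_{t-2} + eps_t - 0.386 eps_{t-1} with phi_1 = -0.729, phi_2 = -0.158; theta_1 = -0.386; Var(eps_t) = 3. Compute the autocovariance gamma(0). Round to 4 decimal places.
\gamma(0) = 8.3331

Multiply the model equation by X_{t-k} and take expectations. With theta_0 = psi_0 = 1 and psi_j the MA(infinity) weights, this gives
  gamma(k) - sum_i phi_i gamma(k-i) = c_k,
  c_k = sigma^2 * sum_{j=k..q} theta_j psi_{j-k}   (c_k = 0 for k > q),
using gamma(-m) = gamma(m).
psi-weights needed (psi_j = theta_j + sum_i phi_i psi_{j-i}):
  psi_1 = theta_1 + phi_1 = -0.386 + (-0.729) = -1.115
Right-hand sides:
  c_0 = sigma^2 (1 + theta_1 psi_1) = 3 * (1 + (-0.386)(-1.115)) = 3 * 1.43039 = 4.29117
  c_1 = sigma^2 theta_1 = 3 * (-0.386) = -1.158
  c_2 = 0
Equations for k = 0, 1, 2 (AR order 2, c_2 = 0):
  (E0) gamma(0) = phi_1 gamma(1) + phi_2 gamma(2) + c_0
  (E1) gamma(1) = phi_1 gamma(0) + phi_2 gamma(1) + c_1
  (E2) gamma(2) = phi_1 gamma(1) + phi_2 gamma(0)
From (E1): gamma(1) = A gamma(0) + B with
  A = phi_1 / (1 - phi_2) = -0.729 / 1.158 = -0.629534,   B = c_1 / (1 - phi_2) = -1.158 / 1.158 = -1.
Insert (E2) into (E0): gamma(0) (1 - phi_2^2) = phi_1 (1 + phi_2) gamma(1) + c_0.
  phi_1 (1 + phi_2) = (-0.729)(0.842) = -0.613818,   1 - phi_2^2 = 0.975036.
Replace gamma(1) by A gamma(0) + B and collect gamma(0):
  gamma(0) [0.975036 - (-0.613818)(-0.629534)] = (-0.613818)(-1) + 4.29117
  gamma(0) * 0.588617 = 4.904988
  gamma(0) = 4.904988 / 0.588617 = 8.333074.
Therefore gamma(0) = 8.3331 (to 4 decimal places).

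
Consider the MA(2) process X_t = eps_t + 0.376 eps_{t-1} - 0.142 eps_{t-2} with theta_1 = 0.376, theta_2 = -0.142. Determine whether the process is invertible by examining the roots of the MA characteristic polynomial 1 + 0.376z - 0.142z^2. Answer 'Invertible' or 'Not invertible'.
\text{Invertible}

The MA(q) characteristic polynomial is P(z) = 1 + 0.376z - 0.142z^2.
Invertibility requires all roots to lie outside the unit circle, i.e. |z| > 1 for every root.
Set 1 + (0.376) z + (-0.142) z^2 = 0, i.e. a z^2 + b z + c = 0 with a = -0.142, b = 0.376, c = 1.
Discriminant D = b^2 - 4ac = (0.376)^2 - 4*(-0.142)*1 = 0.141376 - (-0.568) = 0.709376.
D >= 0, so the roots are real: z = (-b +/- sqrt(D)) / (2a) = (-0.376 +/- 0.842245) / (-0.284).
  z_1 = (-0.376 + 0.842245) / (-0.284) = -1.6417,   |z_1| = 1.6417.
  z_2 = (-0.376 - 0.842245) / (-0.284) = 4.2896,   |z_2| = 4.2896.
Moduli of all roots: 1.6417, 4.2896.
All moduli strictly greater than 1? Yes.
Verdict: Invertible.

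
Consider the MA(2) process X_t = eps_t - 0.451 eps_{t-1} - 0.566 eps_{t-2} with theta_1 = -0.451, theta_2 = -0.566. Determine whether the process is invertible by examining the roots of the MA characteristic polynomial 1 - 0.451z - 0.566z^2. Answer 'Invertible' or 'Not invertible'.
\text{Not invertible}

The MA(q) characteristic polynomial is P(z) = 1 - 0.451z - 0.566z^2.
Invertibility requires all roots to lie outside the unit circle, i.e. |z| > 1 for every root.
Set 1 + (-0.451) z + (-0.566) z^2 = 0, i.e. a z^2 + b z + c = 0 with a = -0.566, b = -0.451, c = 1.
Discriminant D = b^2 - 4ac = (-0.451)^2 - 4*(-0.566)*1 = 0.203401 - (-2.264) = 2.467401.
D >= 0, so the roots are real: z = (-b +/- sqrt(D)) / (2a) = (0.451 +/- 1.570796) / (-1.132).
  z_1 = (0.451 + 1.570796) / (-1.132) = -1.786,   |z_1| = 1.786.
  z_2 = (0.451 - 1.570796) / (-1.132) = 0.9892,   |z_2| = 0.9892.
Moduli of all roots: 1.7860, 0.9892.
All moduli strictly greater than 1? No.
Verdict: Not invertible.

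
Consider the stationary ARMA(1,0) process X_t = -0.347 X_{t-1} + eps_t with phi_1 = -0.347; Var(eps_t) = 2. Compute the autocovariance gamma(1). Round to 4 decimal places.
\gamma(1) = -0.7890

Multiply the model equation by X_{t-k} and take expectations. With theta_0 = psi_0 = 1 and psi_j the MA(infinity) weights, this gives
  gamma(k) - sum_i phi_i gamma(k-i) = c_k,
  c_k = sigma^2 * sum_{j=k..q} theta_j psi_{j-k}   (c_k = 0 for k > q),
using gamma(-m) = gamma(m).
Pure AR (q = 0): c_0 = sigma^2 = 2, c_k = 0 for k >= 1.
Equations for k = 0 and k = 1 (AR order 1):
  gamma(0) = phi_1 gamma(1) + c_0
  gamma(1) = phi_1 gamma(0) + c_1
Substituting the second into the first: gamma(0) (1 - phi_1^2) = c_0 + phi_1 c_1, so
  gamma(0) = c_0 / (1 - phi_1^2) = 2 / (1 - (-0.347)^2) = 2 / 0.879591 = 2.273784.
  gamma(1) = phi_1 gamma(0) = (-0.347)(2.273784) = -0.789003.
Therefore gamma(1) = -0.7890 (to 4 decimal places).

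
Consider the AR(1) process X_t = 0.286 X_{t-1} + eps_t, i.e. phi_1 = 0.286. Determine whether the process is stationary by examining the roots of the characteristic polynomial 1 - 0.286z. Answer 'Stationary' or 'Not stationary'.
\text{Stationary}

The AR(p) characteristic polynomial is P(z) = 1 - 0.286z.
Stationarity requires all roots to lie outside the unit circle, i.e. |z| > 1 for every root.
This is linear in z: 1 + (-0.286) z = 0  =>  z = -1/(-0.286) = 3.496503,  |z| = 3.496503.
Moduli of all roots: 3.4965.
All moduli strictly greater than 1? Yes.
Verdict: Stationary.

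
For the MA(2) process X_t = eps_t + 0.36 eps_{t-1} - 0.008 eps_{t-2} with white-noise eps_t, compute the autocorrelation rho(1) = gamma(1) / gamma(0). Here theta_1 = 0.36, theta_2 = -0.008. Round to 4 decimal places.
\rho(1) = 0.3161

For an MA(q) process with theta_0 = 1, the autocovariance is
  gamma(k) = sigma^2 * sum_{i=0..q-k} theta_i * theta_{i+k},
and rho(k) = gamma(k) / gamma(0). Sigma^2 cancels.
  numerator   = (1)*(0.36) + (0.36)*(-0.008) = 0.35712.
  denominator = (1)^2 + (0.36)^2 + (-0.008)^2 = 1.129664.
  rho(1) = 0.35712 / 1.129664 = 0.3161.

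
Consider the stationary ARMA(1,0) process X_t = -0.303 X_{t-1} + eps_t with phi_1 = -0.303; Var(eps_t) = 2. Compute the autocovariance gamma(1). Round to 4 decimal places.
\gamma(1) = -0.6673

Multiply the model equation by X_{t-k} and take expectations. With theta_0 = psi_0 = 1 and psi_j the MA(infinity) weights, this gives
  gamma(k) - sum_i phi_i gamma(k-i) = c_k,
  c_k = sigma^2 * sum_{j=k..q} theta_j psi_{j-k}   (c_k = 0 for k > q),
using gamma(-m) = gamma(m).
Pure AR (q = 0): c_0 = sigma^2 = 2, c_k = 0 for k >= 1.
Equations for k = 0 and k = 1 (AR order 1):
  gamma(0) = phi_1 gamma(1) + c_0
  gamma(1) = phi_1 gamma(0) + c_1
Substituting the second into the first: gamma(0) (1 - phi_1^2) = c_0 + phi_1 c_1, so
  gamma(0) = c_0 / (1 - phi_1^2) = 2 / (1 - (-0.303)^2) = 2 / 0.908191 = 2.20218.
  gamma(1) = phi_1 gamma(0) = (-0.303)(2.20218) = -0.667261.
Therefore gamma(1) = -0.6673 (to 4 decimal places).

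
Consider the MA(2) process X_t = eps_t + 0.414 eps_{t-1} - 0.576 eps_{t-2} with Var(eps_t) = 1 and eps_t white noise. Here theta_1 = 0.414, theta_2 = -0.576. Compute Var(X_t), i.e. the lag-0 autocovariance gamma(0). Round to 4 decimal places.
\gamma(0) = 1.5032

For an MA(q) process X_t = eps_t + sum_i theta_i eps_{t-i} with
Var(eps_t) = sigma^2, the variance is
  gamma(0) = sigma^2 * (1 + sum_i theta_i^2).
  sum_i theta_i^2 = (0.414)^2 + (-0.576)^2 = 0.171396 + 0.331776 = 0.503172.
  gamma(0) = 1 * (1 + 0.503172) = 1 * 1.503172 = 1.503172, which rounds to 1.5032.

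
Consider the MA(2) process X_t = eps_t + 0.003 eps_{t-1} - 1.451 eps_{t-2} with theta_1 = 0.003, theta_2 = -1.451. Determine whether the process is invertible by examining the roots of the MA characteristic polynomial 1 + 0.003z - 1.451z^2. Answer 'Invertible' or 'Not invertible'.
\text{Not invertible}

The MA(q) characteristic polynomial is P(z) = 1 + 0.003z - 1.451z^2.
Invertibility requires all roots to lie outside the unit circle, i.e. |z| > 1 for every root.
Set 1 + (0.003) z + (-1.451) z^2 = 0, i.e. a z^2 + b z + c = 0 with a = -1.451, b = 0.003, c = 1.
Discriminant D = b^2 - 4ac = (0.003)^2 - 4*(-1.451)*1 = 0.000009 - (-5.804) = 5.804009.
D >= 0, so the roots are real: z = (-b +/- sqrt(D)) / (2a) = (-0.003 +/- 2.409151) / (-2.902).
  z_1 = (-0.003 + 2.409151) / (-2.902) = -0.8291,   |z_1| = 0.8291.
  z_2 = (-0.003 - 2.409151) / (-2.902) = 0.8312,   |z_2| = 0.8312.
Moduli of all roots: 0.8291, 0.8312.
All moduli strictly greater than 1? No.
Verdict: Not invertible.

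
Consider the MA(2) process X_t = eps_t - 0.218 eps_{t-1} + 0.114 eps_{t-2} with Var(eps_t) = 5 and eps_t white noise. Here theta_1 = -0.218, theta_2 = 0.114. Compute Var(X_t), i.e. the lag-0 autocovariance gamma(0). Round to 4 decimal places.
\gamma(0) = 5.3026

For an MA(q) process X_t = eps_t + sum_i theta_i eps_{t-i} with
Var(eps_t) = sigma^2, the variance is
  gamma(0) = sigma^2 * (1 + sum_i theta_i^2).
  sum_i theta_i^2 = (-0.218)^2 + (0.114)^2 = 0.047524 + 0.012996 = 0.06052.
  gamma(0) = 5 * (1 + 0.06052) = 5 * 1.06052 = 5.3026.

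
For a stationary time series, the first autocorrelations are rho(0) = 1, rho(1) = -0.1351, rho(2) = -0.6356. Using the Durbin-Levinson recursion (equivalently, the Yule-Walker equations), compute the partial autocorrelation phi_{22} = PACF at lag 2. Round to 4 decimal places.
\phi_{22} = -0.6660

The PACF at lag k is phi_{kk}, the last component of the solution
to the Yule-Walker system G_k phi = r_k where
  (G_k)_{ij} = rho(|i - j|), (r_k)_i = rho(i), i,j = 1..k.
Equivalently, Durbin-Levinson gives phi_{kk} iteratively:
  phi_{11} = rho(1)
  phi_{kk} = [rho(k) - sum_{j=1..k-1} phi_{k-1,j} rho(k-j)]
            / [1 - sum_{j=1..k-1} phi_{k-1,j} rho(j)],
  phi_{k,j} = phi_{k-1,j} - phi_{kk} phi_{k-1,k-j},  j = 1..k-1.
Step k = 1:
  phi_11 = rho(1) = -0.1351.
Step k = 2:
  phi_22 = [rho(2) - phi_11 rho(1)] / [1 - phi_11 rho(1)] = [-0.6356 - (-0.1351)(-0.1351)] / [1 - (-0.1351)(-0.1351)]
         = -0.65385201 / 0.98174799 = -0.666.
Therefore phi_{22} = -0.6660.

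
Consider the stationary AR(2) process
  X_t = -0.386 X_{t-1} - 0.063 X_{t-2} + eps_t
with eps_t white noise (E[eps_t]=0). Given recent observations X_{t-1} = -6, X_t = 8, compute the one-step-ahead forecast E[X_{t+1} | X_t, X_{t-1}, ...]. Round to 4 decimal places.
E[X_{t+1} \mid \mathcal F_t] = -2.7100

For an AR(p) model X_t = c + sum_i phi_i X_{t-i} + eps_t, the
one-step-ahead conditional mean is
  E[X_{t+1} | X_t, ...] = c + sum_i phi_i X_{t+1-i}.
Substitute known values:
  E[X_{t+1} | ...] = (-0.386) * (8) + (-0.063) * (-6)
                   = -2.7100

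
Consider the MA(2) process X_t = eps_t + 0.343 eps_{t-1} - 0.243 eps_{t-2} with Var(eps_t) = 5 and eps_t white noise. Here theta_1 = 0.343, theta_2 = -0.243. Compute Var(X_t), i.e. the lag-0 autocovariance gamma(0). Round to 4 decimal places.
\gamma(0) = 5.8835

For an MA(q) process X_t = eps_t + sum_i theta_i eps_{t-i} with
Var(eps_t) = sigma^2, the variance is
  gamma(0) = sigma^2 * (1 + sum_i theta_i^2).
  sum_i theta_i^2 = (0.343)^2 + (-0.243)^2 = 0.117649 + 0.059049 = 0.176698.
  gamma(0) = 5 * (1 + 0.176698) = 5 * 1.176698 = 5.88349, which rounds to 5.8835.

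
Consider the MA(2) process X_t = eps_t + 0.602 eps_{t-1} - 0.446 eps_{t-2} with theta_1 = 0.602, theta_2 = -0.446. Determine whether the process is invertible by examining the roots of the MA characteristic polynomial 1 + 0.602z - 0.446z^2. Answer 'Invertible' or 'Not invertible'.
\text{Not invertible}

The MA(q) characteristic polynomial is P(z) = 1 + 0.602z - 0.446z^2.
Invertibility requires all roots to lie outside the unit circle, i.e. |z| > 1 for every root.
Set 1 + (0.602) z + (-0.446) z^2 = 0, i.e. a z^2 + b z + c = 0 with a = -0.446, b = 0.602, c = 1.
Discriminant D = b^2 - 4ac = (0.602)^2 - 4*(-0.446)*1 = 0.362404 - (-1.784) = 2.146404.
D >= 0, so the roots are real: z = (-b +/- sqrt(D)) / (2a) = (-0.602 +/- 1.465061) / (-0.892).
  z_1 = (-0.602 + 1.465061) / (-0.892) = -0.9676,   |z_1| = 0.9676.
  z_2 = (-0.602 - 1.465061) / (-0.892) = 2.3173,   |z_2| = 2.3173.
Moduli of all roots: 0.9676, 2.3173.
All moduli strictly greater than 1? No.
Verdict: Not invertible.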